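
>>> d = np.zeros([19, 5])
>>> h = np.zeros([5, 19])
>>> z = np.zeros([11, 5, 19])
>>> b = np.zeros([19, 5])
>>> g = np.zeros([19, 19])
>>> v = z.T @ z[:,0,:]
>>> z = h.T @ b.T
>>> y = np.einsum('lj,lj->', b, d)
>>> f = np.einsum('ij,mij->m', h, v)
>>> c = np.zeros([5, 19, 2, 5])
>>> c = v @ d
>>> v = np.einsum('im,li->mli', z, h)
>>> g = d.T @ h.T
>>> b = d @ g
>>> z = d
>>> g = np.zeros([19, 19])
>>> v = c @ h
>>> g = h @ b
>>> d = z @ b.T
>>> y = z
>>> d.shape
(19, 19)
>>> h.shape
(5, 19)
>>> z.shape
(19, 5)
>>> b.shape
(19, 5)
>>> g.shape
(5, 5)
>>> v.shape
(19, 5, 19)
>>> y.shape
(19, 5)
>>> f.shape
(19,)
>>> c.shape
(19, 5, 5)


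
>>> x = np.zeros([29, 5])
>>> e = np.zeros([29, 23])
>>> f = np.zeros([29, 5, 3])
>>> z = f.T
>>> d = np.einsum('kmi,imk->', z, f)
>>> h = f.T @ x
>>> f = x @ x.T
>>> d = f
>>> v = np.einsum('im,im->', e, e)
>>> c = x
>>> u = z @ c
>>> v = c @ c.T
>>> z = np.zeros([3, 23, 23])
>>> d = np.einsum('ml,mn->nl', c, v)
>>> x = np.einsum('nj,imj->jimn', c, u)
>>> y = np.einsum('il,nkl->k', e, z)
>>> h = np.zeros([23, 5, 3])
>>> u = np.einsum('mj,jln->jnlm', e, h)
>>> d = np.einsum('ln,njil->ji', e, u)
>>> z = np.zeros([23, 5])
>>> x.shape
(5, 3, 5, 29)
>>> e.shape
(29, 23)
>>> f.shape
(29, 29)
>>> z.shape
(23, 5)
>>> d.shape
(3, 5)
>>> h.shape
(23, 5, 3)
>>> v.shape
(29, 29)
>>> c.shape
(29, 5)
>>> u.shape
(23, 3, 5, 29)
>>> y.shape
(23,)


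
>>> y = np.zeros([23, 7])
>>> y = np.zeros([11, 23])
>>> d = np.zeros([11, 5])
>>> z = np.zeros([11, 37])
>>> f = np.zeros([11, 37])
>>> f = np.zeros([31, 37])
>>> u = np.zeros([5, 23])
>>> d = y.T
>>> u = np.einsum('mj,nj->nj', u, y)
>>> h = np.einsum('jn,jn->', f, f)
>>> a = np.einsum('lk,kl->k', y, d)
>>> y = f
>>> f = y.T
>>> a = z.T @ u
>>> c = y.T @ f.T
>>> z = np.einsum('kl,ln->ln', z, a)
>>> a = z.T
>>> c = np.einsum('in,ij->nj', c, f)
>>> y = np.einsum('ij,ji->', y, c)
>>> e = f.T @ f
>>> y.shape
()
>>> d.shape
(23, 11)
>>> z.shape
(37, 23)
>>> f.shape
(37, 31)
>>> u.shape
(11, 23)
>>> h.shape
()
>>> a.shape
(23, 37)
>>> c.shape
(37, 31)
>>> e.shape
(31, 31)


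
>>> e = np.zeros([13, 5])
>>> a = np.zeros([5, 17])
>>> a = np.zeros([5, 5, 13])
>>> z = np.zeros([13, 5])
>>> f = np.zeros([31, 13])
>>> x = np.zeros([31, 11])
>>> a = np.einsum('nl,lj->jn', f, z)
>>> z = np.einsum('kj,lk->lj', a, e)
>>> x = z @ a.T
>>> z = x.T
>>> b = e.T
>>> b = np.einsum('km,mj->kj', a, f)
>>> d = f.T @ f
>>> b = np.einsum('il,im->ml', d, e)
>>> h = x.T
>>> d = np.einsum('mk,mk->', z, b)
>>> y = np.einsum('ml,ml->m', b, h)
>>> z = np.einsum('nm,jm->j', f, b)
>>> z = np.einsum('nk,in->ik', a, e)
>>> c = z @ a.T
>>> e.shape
(13, 5)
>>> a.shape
(5, 31)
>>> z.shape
(13, 31)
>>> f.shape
(31, 13)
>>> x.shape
(13, 5)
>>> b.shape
(5, 13)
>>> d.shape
()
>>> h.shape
(5, 13)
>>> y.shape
(5,)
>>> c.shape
(13, 5)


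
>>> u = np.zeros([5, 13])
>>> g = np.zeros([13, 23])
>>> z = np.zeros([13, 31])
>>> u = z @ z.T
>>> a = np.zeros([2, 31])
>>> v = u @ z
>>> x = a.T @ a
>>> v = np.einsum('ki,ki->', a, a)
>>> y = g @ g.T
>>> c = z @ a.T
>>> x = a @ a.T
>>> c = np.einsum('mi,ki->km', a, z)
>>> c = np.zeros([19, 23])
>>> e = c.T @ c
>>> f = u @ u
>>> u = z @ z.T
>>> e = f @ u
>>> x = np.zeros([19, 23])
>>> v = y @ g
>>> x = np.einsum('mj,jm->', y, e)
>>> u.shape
(13, 13)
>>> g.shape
(13, 23)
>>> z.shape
(13, 31)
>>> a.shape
(2, 31)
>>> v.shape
(13, 23)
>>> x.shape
()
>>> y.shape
(13, 13)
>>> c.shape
(19, 23)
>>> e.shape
(13, 13)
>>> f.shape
(13, 13)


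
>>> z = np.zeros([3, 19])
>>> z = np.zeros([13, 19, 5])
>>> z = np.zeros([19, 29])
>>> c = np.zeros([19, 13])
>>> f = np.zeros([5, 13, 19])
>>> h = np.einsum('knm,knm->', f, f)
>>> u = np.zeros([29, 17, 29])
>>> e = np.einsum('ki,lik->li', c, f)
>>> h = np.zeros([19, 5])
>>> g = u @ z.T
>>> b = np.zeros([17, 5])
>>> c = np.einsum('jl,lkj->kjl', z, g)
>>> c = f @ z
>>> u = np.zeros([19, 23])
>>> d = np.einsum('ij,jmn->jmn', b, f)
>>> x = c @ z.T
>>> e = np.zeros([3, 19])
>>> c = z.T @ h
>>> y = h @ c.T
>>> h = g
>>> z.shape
(19, 29)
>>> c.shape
(29, 5)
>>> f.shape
(5, 13, 19)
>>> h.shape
(29, 17, 19)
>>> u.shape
(19, 23)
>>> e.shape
(3, 19)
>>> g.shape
(29, 17, 19)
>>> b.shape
(17, 5)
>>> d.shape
(5, 13, 19)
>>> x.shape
(5, 13, 19)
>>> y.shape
(19, 29)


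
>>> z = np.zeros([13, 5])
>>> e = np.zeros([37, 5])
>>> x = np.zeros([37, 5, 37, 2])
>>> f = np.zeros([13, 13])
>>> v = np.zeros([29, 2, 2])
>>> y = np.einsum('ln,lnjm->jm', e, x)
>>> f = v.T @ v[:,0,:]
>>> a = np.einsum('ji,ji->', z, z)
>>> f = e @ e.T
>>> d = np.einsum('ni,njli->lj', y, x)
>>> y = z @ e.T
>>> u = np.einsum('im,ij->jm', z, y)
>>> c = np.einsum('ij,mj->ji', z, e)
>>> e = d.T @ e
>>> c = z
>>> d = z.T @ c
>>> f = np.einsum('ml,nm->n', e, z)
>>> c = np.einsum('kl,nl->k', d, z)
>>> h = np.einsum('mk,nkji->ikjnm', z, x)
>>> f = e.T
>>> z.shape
(13, 5)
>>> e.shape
(5, 5)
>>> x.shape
(37, 5, 37, 2)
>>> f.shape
(5, 5)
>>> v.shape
(29, 2, 2)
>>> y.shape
(13, 37)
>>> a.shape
()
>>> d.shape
(5, 5)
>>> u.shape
(37, 5)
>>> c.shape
(5,)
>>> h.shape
(2, 5, 37, 37, 13)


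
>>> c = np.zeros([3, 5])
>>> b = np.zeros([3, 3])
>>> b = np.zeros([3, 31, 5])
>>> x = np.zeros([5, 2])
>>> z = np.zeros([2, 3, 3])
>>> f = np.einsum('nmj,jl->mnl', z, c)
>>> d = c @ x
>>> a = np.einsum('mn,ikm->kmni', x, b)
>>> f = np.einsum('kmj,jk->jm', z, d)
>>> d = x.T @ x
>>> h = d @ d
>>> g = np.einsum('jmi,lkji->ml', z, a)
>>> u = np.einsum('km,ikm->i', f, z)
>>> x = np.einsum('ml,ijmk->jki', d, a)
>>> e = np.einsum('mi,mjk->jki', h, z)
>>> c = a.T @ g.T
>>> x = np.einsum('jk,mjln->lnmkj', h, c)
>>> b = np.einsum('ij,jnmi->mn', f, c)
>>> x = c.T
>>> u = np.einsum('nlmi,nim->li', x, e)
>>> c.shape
(3, 2, 5, 3)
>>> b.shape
(5, 2)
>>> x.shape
(3, 5, 2, 3)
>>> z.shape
(2, 3, 3)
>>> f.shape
(3, 3)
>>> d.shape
(2, 2)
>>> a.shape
(31, 5, 2, 3)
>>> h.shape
(2, 2)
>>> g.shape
(3, 31)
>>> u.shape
(5, 3)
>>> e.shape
(3, 3, 2)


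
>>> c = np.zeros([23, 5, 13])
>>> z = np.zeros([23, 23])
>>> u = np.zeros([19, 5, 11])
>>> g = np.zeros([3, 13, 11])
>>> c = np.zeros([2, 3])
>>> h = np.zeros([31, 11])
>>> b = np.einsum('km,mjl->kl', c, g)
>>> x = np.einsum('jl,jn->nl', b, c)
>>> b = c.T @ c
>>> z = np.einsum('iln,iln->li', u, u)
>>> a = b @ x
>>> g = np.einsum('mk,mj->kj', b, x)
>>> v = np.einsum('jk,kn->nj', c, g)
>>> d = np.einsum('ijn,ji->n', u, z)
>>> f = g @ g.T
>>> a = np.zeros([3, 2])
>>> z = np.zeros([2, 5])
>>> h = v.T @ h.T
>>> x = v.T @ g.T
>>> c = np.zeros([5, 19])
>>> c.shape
(5, 19)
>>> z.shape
(2, 5)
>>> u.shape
(19, 5, 11)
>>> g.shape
(3, 11)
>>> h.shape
(2, 31)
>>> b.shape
(3, 3)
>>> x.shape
(2, 3)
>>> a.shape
(3, 2)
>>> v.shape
(11, 2)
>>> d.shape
(11,)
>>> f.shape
(3, 3)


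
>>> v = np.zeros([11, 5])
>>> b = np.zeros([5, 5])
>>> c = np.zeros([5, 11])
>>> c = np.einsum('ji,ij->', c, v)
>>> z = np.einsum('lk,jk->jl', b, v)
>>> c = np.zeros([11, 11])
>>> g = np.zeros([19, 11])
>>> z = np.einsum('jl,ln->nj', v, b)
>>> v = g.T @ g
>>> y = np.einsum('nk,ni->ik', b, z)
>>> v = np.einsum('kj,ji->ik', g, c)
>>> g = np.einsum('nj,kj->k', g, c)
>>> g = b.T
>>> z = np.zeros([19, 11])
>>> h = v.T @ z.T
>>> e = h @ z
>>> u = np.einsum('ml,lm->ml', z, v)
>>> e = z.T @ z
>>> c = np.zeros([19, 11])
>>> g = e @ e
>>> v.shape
(11, 19)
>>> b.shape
(5, 5)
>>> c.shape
(19, 11)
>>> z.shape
(19, 11)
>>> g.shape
(11, 11)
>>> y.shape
(11, 5)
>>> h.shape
(19, 19)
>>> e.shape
(11, 11)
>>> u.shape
(19, 11)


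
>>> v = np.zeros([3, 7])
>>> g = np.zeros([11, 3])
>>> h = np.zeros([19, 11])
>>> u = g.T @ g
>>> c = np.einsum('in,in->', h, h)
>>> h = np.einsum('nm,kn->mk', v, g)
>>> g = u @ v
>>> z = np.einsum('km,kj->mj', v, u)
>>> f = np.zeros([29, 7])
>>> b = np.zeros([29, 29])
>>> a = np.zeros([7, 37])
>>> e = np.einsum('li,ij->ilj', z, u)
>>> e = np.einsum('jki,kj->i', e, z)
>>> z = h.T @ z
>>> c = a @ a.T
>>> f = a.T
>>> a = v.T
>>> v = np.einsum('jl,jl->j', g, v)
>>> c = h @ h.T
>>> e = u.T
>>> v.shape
(3,)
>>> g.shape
(3, 7)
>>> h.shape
(7, 11)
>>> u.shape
(3, 3)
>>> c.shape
(7, 7)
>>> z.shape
(11, 3)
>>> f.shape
(37, 7)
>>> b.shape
(29, 29)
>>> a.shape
(7, 3)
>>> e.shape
(3, 3)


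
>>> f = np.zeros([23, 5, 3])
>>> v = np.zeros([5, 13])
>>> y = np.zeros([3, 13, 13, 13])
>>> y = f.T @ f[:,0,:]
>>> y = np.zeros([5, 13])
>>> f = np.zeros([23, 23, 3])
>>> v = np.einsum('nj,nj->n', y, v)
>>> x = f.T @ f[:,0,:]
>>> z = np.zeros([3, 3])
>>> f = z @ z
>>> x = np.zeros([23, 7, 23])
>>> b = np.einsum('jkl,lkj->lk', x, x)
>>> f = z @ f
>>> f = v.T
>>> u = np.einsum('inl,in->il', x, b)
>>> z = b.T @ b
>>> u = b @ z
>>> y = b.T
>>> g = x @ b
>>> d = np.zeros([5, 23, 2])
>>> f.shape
(5,)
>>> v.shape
(5,)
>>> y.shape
(7, 23)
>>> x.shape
(23, 7, 23)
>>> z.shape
(7, 7)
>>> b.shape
(23, 7)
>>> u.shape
(23, 7)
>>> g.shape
(23, 7, 7)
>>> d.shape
(5, 23, 2)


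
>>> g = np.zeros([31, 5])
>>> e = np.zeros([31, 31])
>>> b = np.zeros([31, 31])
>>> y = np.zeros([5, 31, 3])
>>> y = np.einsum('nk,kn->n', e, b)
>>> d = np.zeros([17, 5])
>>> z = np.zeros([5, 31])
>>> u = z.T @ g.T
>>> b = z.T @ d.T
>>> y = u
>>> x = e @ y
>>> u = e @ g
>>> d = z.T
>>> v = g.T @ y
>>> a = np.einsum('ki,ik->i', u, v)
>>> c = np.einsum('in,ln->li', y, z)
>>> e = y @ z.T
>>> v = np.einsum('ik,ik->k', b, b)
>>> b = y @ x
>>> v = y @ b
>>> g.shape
(31, 5)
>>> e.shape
(31, 5)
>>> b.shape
(31, 31)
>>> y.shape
(31, 31)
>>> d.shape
(31, 5)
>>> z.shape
(5, 31)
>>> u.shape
(31, 5)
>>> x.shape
(31, 31)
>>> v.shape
(31, 31)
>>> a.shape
(5,)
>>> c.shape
(5, 31)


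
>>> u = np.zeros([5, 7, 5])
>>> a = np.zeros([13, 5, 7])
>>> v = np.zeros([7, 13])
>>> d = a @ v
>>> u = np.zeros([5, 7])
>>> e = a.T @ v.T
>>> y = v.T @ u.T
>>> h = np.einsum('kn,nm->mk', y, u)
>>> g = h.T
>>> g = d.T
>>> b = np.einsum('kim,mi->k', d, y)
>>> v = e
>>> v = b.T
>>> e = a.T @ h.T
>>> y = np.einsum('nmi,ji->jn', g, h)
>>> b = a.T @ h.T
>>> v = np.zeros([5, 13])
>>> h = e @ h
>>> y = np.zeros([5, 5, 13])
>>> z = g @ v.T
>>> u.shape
(5, 7)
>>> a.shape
(13, 5, 7)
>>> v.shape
(5, 13)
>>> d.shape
(13, 5, 13)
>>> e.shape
(7, 5, 7)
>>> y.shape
(5, 5, 13)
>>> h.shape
(7, 5, 13)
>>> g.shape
(13, 5, 13)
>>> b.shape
(7, 5, 7)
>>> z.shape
(13, 5, 5)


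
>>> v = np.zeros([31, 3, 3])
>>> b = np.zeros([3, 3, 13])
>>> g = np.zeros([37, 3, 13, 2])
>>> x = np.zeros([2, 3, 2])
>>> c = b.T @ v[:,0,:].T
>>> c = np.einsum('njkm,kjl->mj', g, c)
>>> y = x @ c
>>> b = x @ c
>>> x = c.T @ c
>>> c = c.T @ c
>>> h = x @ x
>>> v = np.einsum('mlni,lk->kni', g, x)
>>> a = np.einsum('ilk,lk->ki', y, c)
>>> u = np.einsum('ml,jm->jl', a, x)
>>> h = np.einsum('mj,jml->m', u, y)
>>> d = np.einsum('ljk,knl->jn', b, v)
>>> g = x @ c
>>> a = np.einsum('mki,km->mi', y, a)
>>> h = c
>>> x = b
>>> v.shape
(3, 13, 2)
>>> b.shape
(2, 3, 3)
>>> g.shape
(3, 3)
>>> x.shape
(2, 3, 3)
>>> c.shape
(3, 3)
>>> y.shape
(2, 3, 3)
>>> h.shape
(3, 3)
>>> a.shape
(2, 3)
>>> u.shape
(3, 2)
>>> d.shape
(3, 13)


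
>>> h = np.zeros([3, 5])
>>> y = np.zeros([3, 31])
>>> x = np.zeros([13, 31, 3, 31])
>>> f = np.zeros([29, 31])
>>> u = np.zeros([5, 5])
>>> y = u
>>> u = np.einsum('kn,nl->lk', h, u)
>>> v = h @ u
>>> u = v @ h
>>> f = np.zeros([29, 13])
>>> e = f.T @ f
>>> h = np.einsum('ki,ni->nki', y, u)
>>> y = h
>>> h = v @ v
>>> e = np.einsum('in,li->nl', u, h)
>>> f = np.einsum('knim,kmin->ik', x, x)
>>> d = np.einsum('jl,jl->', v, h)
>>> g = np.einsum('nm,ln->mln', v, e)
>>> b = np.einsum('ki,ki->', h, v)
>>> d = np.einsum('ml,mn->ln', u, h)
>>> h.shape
(3, 3)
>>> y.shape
(3, 5, 5)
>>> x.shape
(13, 31, 3, 31)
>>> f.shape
(3, 13)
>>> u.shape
(3, 5)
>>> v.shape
(3, 3)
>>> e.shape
(5, 3)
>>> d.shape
(5, 3)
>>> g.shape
(3, 5, 3)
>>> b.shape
()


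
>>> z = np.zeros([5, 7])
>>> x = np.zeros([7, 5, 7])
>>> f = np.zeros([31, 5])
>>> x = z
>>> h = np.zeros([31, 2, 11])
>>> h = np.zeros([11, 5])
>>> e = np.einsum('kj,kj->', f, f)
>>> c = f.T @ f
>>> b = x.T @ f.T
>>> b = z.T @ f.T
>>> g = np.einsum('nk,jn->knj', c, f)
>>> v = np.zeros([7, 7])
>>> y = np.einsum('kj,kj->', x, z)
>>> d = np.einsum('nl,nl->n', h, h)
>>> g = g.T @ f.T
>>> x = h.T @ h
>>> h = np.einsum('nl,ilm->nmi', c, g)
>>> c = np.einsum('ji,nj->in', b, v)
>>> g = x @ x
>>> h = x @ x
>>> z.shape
(5, 7)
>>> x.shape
(5, 5)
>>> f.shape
(31, 5)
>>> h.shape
(5, 5)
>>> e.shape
()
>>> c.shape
(31, 7)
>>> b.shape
(7, 31)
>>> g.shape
(5, 5)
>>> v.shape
(7, 7)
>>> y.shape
()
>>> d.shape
(11,)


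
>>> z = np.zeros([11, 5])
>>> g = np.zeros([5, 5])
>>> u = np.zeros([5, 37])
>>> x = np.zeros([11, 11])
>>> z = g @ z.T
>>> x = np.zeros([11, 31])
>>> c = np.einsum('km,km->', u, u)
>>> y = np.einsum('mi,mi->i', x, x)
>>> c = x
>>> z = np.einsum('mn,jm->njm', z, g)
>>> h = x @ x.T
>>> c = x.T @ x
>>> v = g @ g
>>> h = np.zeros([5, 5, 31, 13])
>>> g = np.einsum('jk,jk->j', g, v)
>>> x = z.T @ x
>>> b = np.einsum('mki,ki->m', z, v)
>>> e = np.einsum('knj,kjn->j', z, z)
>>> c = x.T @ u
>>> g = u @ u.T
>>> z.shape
(11, 5, 5)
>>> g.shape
(5, 5)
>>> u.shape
(5, 37)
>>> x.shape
(5, 5, 31)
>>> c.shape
(31, 5, 37)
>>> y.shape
(31,)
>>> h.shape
(5, 5, 31, 13)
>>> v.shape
(5, 5)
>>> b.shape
(11,)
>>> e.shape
(5,)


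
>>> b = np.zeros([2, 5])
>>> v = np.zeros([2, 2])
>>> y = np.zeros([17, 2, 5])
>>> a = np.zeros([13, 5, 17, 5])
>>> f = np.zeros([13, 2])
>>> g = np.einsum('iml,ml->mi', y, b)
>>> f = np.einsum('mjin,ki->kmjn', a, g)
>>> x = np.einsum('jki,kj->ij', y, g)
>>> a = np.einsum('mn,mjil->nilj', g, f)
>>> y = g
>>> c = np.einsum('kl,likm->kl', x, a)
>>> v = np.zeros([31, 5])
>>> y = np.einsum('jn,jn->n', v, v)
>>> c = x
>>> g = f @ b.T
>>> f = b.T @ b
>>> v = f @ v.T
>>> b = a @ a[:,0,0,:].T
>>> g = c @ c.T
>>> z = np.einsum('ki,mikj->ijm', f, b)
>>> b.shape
(17, 5, 5, 17)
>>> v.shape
(5, 31)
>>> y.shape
(5,)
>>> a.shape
(17, 5, 5, 13)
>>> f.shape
(5, 5)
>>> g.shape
(5, 5)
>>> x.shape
(5, 17)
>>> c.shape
(5, 17)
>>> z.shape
(5, 17, 17)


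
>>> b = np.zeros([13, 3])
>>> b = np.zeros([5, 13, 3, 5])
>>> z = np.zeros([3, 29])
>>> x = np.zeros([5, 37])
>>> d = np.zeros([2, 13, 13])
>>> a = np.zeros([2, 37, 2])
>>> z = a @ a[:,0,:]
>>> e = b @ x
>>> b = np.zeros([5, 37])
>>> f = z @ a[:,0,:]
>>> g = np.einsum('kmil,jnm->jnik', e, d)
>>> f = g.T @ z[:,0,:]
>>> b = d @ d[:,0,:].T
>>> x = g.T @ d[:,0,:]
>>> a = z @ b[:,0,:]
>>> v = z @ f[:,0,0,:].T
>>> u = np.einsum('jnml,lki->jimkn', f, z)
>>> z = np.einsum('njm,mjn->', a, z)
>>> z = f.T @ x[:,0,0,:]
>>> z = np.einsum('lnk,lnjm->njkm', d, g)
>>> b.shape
(2, 13, 2)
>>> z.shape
(13, 3, 13, 5)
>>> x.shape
(5, 3, 13, 13)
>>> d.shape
(2, 13, 13)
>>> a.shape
(2, 37, 2)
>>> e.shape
(5, 13, 3, 37)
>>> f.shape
(5, 3, 13, 2)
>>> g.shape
(2, 13, 3, 5)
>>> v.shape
(2, 37, 5)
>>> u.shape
(5, 2, 13, 37, 3)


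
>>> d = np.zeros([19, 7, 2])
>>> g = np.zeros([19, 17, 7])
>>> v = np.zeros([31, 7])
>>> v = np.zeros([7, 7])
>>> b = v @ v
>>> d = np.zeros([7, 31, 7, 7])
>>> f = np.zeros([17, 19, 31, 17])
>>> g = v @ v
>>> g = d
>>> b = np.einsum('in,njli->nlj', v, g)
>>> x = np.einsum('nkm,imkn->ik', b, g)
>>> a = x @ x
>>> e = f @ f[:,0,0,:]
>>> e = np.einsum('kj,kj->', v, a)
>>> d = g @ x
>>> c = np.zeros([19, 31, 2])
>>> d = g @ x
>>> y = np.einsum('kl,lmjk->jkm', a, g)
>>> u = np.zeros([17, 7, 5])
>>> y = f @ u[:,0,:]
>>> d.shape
(7, 31, 7, 7)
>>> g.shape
(7, 31, 7, 7)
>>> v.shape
(7, 7)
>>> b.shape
(7, 7, 31)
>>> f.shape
(17, 19, 31, 17)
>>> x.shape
(7, 7)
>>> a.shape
(7, 7)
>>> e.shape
()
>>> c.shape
(19, 31, 2)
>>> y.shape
(17, 19, 31, 5)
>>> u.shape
(17, 7, 5)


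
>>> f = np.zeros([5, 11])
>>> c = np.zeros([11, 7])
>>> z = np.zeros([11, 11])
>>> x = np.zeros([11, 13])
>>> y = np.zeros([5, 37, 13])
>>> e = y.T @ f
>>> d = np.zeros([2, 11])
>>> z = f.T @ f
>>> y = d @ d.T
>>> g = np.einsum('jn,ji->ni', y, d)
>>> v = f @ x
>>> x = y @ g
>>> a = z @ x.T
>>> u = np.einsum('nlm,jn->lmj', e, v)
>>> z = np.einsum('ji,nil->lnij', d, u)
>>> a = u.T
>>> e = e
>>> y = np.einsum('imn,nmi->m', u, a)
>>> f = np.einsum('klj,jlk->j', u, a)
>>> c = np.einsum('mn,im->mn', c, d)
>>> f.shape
(5,)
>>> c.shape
(11, 7)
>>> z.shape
(5, 37, 11, 2)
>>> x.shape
(2, 11)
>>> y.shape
(11,)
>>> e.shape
(13, 37, 11)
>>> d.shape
(2, 11)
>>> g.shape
(2, 11)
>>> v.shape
(5, 13)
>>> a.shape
(5, 11, 37)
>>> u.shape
(37, 11, 5)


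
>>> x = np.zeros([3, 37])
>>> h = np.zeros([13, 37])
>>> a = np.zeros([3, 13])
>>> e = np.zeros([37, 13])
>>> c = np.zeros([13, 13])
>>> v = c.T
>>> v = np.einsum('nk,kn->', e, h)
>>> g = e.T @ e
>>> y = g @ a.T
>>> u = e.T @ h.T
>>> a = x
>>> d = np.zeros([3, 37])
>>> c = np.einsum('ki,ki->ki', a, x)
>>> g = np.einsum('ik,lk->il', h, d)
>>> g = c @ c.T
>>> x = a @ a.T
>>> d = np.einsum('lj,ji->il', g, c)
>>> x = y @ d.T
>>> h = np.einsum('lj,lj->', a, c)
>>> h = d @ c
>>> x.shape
(13, 37)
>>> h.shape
(37, 37)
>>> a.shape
(3, 37)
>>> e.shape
(37, 13)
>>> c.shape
(3, 37)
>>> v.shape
()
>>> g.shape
(3, 3)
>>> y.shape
(13, 3)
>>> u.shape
(13, 13)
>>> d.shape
(37, 3)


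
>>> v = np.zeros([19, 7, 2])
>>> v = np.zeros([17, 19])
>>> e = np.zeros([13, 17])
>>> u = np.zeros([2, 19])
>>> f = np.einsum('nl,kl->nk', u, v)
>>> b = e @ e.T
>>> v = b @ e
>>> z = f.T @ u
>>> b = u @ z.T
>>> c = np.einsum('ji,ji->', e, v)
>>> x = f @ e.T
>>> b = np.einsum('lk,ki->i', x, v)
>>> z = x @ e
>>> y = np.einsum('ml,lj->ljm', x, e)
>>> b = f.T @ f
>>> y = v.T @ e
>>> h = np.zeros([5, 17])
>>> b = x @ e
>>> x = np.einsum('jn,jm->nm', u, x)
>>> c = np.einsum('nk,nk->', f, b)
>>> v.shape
(13, 17)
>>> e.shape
(13, 17)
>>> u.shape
(2, 19)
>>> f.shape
(2, 17)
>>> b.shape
(2, 17)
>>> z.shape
(2, 17)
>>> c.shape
()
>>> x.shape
(19, 13)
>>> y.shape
(17, 17)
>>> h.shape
(5, 17)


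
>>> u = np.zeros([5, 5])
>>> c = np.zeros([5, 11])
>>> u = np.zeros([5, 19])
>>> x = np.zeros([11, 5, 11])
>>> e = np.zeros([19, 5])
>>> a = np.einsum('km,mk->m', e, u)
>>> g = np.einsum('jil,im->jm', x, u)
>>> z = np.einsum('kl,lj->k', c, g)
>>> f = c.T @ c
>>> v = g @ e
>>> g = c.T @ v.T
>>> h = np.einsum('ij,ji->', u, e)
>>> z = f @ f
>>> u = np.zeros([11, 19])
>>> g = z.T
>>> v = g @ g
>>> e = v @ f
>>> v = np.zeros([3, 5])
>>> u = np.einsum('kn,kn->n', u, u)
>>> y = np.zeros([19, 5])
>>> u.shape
(19,)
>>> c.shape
(5, 11)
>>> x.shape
(11, 5, 11)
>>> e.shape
(11, 11)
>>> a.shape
(5,)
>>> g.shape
(11, 11)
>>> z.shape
(11, 11)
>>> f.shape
(11, 11)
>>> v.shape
(3, 5)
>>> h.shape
()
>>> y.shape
(19, 5)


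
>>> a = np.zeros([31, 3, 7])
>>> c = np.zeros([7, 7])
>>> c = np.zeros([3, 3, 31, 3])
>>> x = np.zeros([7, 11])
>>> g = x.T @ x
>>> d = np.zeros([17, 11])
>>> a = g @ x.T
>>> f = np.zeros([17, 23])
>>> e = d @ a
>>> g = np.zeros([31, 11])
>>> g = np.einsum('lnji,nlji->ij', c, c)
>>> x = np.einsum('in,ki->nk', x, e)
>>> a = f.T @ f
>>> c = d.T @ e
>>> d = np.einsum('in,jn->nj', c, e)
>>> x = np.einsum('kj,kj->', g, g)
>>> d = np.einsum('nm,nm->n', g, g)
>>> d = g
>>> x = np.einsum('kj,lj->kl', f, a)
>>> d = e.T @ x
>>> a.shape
(23, 23)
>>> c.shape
(11, 7)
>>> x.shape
(17, 23)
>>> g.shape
(3, 31)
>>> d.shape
(7, 23)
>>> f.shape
(17, 23)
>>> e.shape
(17, 7)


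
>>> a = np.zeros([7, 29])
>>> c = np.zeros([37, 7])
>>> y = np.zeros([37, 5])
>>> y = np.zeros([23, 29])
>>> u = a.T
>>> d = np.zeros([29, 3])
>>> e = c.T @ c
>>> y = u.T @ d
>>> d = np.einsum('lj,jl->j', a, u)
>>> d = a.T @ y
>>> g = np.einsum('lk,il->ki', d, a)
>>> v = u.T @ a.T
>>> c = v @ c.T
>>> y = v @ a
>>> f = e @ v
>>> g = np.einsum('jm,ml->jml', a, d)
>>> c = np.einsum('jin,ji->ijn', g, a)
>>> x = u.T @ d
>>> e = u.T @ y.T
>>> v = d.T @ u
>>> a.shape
(7, 29)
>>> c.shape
(29, 7, 3)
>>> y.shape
(7, 29)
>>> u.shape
(29, 7)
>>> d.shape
(29, 3)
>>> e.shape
(7, 7)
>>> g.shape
(7, 29, 3)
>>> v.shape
(3, 7)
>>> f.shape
(7, 7)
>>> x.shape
(7, 3)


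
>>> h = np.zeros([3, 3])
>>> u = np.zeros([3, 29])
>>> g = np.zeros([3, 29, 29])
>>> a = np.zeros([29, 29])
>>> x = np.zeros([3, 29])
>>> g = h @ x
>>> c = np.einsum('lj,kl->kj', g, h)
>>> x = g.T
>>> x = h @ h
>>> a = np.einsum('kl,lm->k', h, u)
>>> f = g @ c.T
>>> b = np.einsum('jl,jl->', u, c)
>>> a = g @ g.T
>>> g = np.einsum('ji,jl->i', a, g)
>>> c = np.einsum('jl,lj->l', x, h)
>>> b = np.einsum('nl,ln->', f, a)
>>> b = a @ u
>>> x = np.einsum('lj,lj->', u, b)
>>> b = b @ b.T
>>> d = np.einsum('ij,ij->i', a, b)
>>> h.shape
(3, 3)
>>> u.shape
(3, 29)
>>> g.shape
(3,)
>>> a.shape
(3, 3)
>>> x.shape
()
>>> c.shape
(3,)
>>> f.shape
(3, 3)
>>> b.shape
(3, 3)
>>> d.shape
(3,)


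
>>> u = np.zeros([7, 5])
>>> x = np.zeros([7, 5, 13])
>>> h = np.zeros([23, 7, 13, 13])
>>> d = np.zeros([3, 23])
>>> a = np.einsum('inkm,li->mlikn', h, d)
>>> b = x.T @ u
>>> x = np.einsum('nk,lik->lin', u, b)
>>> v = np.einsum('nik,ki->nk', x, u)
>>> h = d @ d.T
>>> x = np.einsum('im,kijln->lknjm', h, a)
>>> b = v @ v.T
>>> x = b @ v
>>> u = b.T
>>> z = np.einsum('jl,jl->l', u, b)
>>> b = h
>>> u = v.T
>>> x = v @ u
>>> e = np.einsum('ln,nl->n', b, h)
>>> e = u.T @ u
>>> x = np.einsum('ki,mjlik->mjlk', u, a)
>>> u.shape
(7, 13)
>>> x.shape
(13, 3, 23, 7)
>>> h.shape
(3, 3)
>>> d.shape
(3, 23)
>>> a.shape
(13, 3, 23, 13, 7)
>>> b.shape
(3, 3)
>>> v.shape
(13, 7)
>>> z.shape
(13,)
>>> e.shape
(13, 13)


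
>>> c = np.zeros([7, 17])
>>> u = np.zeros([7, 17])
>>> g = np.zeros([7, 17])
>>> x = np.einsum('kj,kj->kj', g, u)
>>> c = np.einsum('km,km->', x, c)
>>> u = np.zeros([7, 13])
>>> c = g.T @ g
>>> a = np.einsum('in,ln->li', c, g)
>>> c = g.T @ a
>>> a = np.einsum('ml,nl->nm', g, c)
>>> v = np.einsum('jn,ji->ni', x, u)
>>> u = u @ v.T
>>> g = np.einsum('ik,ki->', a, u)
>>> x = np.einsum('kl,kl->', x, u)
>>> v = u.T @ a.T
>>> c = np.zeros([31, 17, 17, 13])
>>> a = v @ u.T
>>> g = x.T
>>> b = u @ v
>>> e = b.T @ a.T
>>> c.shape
(31, 17, 17, 13)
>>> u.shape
(7, 17)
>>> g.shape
()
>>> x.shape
()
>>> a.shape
(17, 7)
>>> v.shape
(17, 17)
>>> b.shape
(7, 17)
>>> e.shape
(17, 17)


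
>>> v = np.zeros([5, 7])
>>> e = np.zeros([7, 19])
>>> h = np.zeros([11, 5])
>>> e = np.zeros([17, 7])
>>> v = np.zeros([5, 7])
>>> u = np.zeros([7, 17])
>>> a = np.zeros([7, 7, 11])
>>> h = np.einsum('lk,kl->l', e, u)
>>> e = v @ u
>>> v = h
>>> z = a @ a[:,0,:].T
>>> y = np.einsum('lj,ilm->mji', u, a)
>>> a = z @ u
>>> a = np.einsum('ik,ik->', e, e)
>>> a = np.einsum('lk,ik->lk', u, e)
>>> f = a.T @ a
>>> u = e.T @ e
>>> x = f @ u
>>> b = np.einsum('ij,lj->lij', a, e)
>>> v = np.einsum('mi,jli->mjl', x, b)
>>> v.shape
(17, 5, 7)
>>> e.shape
(5, 17)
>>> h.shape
(17,)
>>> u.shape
(17, 17)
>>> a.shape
(7, 17)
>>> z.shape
(7, 7, 7)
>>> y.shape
(11, 17, 7)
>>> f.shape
(17, 17)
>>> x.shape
(17, 17)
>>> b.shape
(5, 7, 17)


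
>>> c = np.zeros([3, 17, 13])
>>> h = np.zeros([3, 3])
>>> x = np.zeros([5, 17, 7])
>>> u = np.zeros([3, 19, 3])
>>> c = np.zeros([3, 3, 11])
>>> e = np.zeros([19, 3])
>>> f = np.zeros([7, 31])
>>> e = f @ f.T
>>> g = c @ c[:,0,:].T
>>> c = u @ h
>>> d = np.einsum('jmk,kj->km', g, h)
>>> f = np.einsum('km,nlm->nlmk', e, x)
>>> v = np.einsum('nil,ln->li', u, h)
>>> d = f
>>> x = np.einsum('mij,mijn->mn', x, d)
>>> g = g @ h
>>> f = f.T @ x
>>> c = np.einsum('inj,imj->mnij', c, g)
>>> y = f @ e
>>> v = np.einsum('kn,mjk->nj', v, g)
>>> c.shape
(3, 19, 3, 3)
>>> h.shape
(3, 3)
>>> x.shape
(5, 7)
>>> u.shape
(3, 19, 3)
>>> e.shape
(7, 7)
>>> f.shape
(7, 7, 17, 7)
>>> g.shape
(3, 3, 3)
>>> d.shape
(5, 17, 7, 7)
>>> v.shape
(19, 3)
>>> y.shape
(7, 7, 17, 7)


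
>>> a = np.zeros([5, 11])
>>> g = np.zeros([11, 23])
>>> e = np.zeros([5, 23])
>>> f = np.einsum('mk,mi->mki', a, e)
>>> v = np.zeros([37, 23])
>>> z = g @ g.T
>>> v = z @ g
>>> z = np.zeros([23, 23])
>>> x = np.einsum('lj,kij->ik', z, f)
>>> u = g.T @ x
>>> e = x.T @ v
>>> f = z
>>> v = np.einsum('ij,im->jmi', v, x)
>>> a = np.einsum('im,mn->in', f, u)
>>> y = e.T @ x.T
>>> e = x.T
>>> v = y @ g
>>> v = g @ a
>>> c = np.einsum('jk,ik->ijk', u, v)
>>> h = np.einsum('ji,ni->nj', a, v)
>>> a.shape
(23, 5)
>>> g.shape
(11, 23)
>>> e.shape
(5, 11)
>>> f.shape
(23, 23)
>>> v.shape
(11, 5)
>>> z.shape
(23, 23)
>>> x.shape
(11, 5)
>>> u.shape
(23, 5)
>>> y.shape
(23, 11)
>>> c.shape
(11, 23, 5)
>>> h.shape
(11, 23)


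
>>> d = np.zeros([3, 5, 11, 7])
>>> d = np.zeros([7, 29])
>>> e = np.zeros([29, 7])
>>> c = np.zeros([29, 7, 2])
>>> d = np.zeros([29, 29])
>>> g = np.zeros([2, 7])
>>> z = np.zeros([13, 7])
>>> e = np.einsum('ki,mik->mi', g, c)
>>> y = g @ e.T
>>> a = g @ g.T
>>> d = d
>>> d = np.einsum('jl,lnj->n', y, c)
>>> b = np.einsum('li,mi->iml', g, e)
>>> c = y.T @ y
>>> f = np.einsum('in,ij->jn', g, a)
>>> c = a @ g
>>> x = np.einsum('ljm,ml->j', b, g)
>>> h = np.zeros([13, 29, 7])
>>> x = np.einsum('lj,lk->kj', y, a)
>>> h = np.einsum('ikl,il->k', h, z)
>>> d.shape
(7,)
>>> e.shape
(29, 7)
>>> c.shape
(2, 7)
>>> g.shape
(2, 7)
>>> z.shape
(13, 7)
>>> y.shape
(2, 29)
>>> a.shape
(2, 2)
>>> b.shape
(7, 29, 2)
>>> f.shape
(2, 7)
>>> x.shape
(2, 29)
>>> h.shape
(29,)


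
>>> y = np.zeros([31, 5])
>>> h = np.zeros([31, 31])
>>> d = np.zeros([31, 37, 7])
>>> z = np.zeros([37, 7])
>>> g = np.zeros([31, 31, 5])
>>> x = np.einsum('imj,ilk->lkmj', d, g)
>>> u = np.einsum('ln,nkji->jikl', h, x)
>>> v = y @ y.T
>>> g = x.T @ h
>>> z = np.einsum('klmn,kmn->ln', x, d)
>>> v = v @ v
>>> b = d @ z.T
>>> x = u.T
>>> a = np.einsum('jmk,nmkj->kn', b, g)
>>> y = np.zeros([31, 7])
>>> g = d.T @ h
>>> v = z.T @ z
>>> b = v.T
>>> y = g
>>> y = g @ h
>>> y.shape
(7, 37, 31)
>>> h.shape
(31, 31)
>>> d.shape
(31, 37, 7)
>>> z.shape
(5, 7)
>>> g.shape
(7, 37, 31)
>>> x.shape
(31, 5, 7, 37)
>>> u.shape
(37, 7, 5, 31)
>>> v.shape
(7, 7)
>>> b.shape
(7, 7)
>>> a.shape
(5, 7)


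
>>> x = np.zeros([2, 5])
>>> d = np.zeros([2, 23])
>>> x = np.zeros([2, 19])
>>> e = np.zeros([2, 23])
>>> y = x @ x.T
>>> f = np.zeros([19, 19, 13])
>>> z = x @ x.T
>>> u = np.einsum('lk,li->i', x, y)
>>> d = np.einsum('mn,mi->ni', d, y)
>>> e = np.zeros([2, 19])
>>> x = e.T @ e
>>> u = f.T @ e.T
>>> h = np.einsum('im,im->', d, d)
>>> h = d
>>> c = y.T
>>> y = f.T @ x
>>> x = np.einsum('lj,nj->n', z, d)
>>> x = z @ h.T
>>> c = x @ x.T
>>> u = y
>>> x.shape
(2, 23)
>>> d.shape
(23, 2)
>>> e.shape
(2, 19)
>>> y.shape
(13, 19, 19)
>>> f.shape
(19, 19, 13)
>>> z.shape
(2, 2)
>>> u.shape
(13, 19, 19)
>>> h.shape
(23, 2)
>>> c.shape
(2, 2)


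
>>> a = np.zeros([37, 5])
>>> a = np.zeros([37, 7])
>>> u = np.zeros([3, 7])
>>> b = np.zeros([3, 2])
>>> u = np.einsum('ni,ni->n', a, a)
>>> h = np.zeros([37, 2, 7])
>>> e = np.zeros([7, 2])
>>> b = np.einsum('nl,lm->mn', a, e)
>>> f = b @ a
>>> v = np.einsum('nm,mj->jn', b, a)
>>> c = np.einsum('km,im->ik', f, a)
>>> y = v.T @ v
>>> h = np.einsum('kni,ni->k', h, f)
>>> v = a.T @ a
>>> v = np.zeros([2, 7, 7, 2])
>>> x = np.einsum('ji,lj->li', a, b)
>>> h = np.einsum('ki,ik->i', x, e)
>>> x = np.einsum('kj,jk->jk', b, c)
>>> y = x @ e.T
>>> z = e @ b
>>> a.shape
(37, 7)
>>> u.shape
(37,)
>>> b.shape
(2, 37)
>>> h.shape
(7,)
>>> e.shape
(7, 2)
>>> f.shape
(2, 7)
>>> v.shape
(2, 7, 7, 2)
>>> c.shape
(37, 2)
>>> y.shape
(37, 7)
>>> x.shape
(37, 2)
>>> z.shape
(7, 37)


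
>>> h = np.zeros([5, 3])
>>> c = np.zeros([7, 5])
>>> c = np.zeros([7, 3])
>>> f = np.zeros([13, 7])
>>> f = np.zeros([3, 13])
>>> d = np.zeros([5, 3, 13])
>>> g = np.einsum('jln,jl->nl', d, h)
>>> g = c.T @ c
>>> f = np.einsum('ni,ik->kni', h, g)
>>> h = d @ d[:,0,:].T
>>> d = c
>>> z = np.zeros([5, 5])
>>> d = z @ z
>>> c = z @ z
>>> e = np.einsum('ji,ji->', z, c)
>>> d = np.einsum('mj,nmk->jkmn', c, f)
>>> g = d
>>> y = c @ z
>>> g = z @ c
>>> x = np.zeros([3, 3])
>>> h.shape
(5, 3, 5)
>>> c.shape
(5, 5)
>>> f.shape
(3, 5, 3)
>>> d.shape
(5, 3, 5, 3)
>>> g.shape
(5, 5)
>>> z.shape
(5, 5)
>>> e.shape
()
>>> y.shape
(5, 5)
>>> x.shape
(3, 3)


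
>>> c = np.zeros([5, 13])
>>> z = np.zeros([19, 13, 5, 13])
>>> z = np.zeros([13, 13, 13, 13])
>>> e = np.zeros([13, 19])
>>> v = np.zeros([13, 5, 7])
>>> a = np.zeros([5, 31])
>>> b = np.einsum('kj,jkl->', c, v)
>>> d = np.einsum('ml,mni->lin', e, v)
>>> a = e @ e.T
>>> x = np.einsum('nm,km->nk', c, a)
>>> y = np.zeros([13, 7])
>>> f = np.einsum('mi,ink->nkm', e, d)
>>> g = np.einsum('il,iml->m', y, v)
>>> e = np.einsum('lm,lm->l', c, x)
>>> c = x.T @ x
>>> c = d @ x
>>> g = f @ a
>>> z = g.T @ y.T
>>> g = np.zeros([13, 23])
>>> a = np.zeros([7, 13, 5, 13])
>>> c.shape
(19, 7, 13)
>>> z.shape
(13, 5, 13)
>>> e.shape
(5,)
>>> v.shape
(13, 5, 7)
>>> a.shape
(7, 13, 5, 13)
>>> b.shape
()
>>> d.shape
(19, 7, 5)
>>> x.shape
(5, 13)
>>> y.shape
(13, 7)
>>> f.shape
(7, 5, 13)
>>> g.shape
(13, 23)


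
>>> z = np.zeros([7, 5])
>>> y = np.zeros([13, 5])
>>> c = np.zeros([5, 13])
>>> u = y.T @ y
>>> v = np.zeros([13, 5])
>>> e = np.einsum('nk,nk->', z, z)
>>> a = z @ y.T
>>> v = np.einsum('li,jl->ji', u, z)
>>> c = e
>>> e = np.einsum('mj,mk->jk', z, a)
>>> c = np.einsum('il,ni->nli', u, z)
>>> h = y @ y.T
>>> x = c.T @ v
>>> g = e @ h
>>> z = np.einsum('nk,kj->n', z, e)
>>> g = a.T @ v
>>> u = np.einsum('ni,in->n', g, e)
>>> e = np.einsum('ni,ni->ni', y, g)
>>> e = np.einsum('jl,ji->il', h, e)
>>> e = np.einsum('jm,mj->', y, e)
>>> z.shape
(7,)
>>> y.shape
(13, 5)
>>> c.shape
(7, 5, 5)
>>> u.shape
(13,)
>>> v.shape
(7, 5)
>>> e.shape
()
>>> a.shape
(7, 13)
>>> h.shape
(13, 13)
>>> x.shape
(5, 5, 5)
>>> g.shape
(13, 5)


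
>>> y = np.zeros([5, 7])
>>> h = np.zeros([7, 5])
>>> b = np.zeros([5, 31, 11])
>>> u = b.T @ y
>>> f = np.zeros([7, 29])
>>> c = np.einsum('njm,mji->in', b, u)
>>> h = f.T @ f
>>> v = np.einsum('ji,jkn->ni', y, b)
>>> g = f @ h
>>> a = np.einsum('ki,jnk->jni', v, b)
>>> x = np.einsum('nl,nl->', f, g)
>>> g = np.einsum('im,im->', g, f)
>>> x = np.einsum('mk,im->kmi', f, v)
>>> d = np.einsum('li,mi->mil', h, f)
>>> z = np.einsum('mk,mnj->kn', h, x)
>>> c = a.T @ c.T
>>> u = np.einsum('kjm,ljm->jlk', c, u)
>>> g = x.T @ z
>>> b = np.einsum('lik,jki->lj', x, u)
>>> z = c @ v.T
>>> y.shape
(5, 7)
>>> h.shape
(29, 29)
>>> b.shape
(29, 31)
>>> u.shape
(31, 11, 7)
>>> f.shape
(7, 29)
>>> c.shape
(7, 31, 7)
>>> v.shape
(11, 7)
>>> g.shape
(11, 7, 7)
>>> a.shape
(5, 31, 7)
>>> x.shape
(29, 7, 11)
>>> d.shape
(7, 29, 29)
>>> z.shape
(7, 31, 11)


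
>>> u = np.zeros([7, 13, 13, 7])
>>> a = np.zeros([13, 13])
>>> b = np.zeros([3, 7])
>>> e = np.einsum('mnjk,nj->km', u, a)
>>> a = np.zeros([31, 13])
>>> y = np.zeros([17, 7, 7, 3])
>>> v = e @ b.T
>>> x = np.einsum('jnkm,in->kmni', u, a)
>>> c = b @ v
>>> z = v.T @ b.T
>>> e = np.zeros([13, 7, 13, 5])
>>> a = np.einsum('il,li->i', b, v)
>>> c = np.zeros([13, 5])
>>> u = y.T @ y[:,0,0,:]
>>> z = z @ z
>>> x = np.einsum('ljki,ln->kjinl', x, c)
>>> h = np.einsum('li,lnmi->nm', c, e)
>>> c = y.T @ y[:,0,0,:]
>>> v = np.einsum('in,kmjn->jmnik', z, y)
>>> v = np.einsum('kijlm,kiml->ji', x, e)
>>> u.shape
(3, 7, 7, 3)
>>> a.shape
(3,)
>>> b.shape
(3, 7)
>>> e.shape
(13, 7, 13, 5)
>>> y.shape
(17, 7, 7, 3)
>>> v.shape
(31, 7)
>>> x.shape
(13, 7, 31, 5, 13)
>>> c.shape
(3, 7, 7, 3)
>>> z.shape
(3, 3)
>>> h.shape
(7, 13)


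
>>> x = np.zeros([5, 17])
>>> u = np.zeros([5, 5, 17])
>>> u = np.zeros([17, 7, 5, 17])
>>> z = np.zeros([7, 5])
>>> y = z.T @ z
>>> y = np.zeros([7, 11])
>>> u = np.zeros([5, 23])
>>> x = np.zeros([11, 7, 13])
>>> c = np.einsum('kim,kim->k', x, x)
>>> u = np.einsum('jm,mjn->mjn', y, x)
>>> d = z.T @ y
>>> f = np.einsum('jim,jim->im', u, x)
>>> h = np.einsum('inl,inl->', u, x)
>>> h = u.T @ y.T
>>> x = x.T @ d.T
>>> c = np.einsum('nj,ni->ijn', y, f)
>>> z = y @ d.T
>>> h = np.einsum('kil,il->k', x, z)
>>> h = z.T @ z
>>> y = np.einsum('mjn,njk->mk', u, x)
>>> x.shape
(13, 7, 5)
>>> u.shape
(11, 7, 13)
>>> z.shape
(7, 5)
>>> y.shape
(11, 5)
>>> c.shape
(13, 11, 7)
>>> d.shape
(5, 11)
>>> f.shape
(7, 13)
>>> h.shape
(5, 5)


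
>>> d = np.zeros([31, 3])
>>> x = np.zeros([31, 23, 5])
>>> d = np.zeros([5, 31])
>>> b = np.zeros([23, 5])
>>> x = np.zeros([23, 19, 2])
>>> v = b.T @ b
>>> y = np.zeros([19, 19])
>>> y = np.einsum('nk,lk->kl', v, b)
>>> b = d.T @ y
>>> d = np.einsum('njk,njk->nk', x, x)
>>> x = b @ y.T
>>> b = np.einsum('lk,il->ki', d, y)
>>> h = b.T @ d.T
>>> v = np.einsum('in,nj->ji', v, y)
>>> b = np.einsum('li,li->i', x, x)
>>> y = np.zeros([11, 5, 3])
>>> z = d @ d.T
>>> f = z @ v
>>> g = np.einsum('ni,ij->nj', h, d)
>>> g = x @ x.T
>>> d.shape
(23, 2)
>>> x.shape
(31, 5)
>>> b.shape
(5,)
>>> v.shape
(23, 5)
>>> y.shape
(11, 5, 3)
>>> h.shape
(5, 23)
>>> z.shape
(23, 23)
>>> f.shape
(23, 5)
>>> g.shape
(31, 31)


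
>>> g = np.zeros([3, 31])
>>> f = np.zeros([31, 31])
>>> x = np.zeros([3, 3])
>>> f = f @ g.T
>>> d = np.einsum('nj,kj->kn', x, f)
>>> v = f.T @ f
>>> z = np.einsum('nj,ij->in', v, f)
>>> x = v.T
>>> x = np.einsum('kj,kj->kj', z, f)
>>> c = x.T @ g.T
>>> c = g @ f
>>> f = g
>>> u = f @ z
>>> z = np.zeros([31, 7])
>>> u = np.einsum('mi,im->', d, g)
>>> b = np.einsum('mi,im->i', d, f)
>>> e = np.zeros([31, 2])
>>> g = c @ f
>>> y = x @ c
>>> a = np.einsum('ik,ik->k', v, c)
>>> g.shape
(3, 31)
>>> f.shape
(3, 31)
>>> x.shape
(31, 3)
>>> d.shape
(31, 3)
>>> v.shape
(3, 3)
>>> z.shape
(31, 7)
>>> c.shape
(3, 3)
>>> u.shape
()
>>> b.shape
(3,)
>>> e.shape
(31, 2)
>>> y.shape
(31, 3)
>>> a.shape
(3,)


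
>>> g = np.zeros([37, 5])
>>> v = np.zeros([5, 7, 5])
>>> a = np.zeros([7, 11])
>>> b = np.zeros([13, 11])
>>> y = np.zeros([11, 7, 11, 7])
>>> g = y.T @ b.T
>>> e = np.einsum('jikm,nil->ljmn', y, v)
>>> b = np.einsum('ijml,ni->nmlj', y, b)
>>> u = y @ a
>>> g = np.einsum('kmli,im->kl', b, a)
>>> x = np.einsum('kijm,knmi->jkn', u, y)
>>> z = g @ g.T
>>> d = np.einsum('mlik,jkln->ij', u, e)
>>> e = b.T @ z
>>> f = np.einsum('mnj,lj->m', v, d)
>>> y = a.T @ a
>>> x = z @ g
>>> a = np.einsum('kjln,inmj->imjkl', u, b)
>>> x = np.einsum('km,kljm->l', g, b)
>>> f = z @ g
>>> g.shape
(13, 7)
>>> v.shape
(5, 7, 5)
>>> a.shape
(13, 7, 7, 11, 11)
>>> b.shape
(13, 11, 7, 7)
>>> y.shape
(11, 11)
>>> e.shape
(7, 7, 11, 13)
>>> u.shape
(11, 7, 11, 11)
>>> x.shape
(11,)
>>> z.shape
(13, 13)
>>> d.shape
(11, 5)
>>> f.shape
(13, 7)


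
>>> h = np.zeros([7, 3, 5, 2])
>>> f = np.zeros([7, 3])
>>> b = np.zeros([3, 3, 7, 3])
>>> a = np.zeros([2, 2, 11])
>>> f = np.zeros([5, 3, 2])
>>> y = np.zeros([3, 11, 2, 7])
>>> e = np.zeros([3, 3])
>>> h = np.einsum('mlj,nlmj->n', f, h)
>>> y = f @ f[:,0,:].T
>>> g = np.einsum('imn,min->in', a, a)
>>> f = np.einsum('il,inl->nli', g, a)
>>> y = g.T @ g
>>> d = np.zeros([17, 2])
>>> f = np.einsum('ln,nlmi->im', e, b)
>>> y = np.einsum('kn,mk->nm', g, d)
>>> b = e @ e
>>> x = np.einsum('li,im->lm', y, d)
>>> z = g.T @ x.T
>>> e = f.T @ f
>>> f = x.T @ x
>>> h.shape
(7,)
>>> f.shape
(2, 2)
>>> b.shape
(3, 3)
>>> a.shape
(2, 2, 11)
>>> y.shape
(11, 17)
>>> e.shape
(7, 7)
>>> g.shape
(2, 11)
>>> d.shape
(17, 2)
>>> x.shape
(11, 2)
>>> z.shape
(11, 11)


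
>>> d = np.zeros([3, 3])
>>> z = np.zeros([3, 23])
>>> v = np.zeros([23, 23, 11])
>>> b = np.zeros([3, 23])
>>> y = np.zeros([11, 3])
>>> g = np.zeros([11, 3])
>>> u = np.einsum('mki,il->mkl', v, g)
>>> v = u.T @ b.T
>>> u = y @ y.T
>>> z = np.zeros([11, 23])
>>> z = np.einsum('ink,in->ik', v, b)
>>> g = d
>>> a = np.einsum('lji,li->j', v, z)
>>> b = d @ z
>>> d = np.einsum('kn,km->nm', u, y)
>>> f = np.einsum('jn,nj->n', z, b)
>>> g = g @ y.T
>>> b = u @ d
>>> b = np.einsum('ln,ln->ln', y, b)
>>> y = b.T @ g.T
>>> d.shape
(11, 3)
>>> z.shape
(3, 3)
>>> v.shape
(3, 23, 3)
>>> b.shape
(11, 3)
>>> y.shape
(3, 3)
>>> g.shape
(3, 11)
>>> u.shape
(11, 11)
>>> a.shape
(23,)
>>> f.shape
(3,)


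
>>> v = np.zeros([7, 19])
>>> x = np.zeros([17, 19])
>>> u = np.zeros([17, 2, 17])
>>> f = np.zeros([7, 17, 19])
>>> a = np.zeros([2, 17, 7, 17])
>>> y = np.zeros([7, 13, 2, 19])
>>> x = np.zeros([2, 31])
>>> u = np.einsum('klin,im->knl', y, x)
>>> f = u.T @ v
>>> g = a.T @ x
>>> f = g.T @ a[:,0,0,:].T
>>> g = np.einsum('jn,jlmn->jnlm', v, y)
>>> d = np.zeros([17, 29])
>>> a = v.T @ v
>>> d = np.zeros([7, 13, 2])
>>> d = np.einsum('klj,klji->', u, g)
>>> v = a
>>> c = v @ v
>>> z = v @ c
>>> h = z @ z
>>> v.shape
(19, 19)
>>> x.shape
(2, 31)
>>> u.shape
(7, 19, 13)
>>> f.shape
(31, 17, 7, 2)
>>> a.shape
(19, 19)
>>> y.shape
(7, 13, 2, 19)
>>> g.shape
(7, 19, 13, 2)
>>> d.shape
()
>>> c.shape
(19, 19)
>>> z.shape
(19, 19)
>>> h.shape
(19, 19)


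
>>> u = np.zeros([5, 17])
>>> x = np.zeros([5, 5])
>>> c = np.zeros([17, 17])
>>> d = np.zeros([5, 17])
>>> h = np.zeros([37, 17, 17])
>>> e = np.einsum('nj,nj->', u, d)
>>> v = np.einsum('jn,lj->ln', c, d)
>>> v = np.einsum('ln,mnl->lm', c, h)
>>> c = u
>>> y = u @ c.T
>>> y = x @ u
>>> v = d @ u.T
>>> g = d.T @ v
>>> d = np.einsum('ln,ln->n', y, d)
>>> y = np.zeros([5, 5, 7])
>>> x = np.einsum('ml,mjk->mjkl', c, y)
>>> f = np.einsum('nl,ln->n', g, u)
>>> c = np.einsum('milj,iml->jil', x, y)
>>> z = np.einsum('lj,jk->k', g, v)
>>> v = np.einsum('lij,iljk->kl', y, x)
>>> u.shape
(5, 17)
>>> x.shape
(5, 5, 7, 17)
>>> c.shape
(17, 5, 7)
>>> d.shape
(17,)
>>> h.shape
(37, 17, 17)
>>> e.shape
()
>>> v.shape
(17, 5)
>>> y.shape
(5, 5, 7)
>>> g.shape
(17, 5)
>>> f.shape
(17,)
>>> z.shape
(5,)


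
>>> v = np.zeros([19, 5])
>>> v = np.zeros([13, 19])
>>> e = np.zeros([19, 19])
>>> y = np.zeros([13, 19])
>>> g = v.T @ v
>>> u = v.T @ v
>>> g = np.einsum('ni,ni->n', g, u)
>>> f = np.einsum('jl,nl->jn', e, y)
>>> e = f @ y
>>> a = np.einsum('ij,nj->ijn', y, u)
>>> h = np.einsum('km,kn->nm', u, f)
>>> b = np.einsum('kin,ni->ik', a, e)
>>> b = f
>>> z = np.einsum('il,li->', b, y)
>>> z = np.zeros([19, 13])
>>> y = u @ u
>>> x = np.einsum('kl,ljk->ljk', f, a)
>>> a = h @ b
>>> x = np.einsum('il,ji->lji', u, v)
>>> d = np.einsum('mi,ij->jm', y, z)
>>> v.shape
(13, 19)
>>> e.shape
(19, 19)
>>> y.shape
(19, 19)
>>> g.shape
(19,)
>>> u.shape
(19, 19)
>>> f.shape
(19, 13)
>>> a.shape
(13, 13)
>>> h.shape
(13, 19)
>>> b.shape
(19, 13)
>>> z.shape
(19, 13)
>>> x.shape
(19, 13, 19)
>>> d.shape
(13, 19)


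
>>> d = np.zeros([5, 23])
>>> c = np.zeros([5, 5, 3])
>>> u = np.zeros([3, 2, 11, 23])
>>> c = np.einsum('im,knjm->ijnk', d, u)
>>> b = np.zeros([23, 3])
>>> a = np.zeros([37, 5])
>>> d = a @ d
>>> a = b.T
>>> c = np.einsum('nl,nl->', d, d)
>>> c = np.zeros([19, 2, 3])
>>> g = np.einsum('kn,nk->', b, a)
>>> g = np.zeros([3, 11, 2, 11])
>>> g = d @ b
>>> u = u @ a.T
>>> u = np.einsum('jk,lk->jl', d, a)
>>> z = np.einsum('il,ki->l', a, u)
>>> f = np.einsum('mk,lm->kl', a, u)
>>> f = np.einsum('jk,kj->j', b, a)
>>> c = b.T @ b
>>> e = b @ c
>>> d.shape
(37, 23)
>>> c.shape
(3, 3)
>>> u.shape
(37, 3)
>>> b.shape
(23, 3)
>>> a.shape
(3, 23)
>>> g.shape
(37, 3)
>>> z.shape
(23,)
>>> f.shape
(23,)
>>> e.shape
(23, 3)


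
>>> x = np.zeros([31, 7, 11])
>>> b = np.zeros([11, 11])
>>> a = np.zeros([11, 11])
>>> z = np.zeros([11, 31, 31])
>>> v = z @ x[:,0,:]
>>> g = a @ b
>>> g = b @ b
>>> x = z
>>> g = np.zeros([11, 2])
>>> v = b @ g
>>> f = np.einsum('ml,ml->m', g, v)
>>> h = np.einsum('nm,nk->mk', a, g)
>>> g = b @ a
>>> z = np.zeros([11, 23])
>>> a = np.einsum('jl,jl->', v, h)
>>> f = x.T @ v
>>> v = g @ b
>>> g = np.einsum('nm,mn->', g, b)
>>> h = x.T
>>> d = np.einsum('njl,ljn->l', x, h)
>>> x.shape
(11, 31, 31)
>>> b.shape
(11, 11)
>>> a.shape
()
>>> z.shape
(11, 23)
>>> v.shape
(11, 11)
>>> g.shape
()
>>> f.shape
(31, 31, 2)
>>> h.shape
(31, 31, 11)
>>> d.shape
(31,)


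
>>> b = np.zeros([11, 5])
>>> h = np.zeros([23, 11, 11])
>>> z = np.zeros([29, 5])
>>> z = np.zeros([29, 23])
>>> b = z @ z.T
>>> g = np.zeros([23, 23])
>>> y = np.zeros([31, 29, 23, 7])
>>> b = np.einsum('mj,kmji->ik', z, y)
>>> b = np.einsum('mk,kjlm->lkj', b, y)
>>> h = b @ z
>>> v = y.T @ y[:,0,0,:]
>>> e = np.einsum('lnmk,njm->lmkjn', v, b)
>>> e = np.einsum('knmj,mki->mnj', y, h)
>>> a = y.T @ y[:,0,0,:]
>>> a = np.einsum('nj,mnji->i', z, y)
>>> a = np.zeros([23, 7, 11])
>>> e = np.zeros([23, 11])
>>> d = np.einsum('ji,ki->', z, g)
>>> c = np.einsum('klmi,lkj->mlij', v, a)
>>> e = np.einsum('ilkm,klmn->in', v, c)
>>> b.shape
(23, 31, 29)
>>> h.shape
(23, 31, 23)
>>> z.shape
(29, 23)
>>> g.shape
(23, 23)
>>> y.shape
(31, 29, 23, 7)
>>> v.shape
(7, 23, 29, 7)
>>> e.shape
(7, 11)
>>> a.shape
(23, 7, 11)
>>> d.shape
()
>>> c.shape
(29, 23, 7, 11)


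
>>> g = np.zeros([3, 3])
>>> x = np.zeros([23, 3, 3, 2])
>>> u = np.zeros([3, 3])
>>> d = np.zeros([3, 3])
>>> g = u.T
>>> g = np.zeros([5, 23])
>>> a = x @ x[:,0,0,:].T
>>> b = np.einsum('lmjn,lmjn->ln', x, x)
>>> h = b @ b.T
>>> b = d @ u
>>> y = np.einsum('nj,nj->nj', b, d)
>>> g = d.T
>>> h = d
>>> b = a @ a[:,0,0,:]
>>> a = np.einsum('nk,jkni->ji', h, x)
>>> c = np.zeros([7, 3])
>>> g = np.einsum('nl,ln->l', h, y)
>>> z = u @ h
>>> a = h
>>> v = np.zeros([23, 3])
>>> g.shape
(3,)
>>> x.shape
(23, 3, 3, 2)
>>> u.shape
(3, 3)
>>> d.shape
(3, 3)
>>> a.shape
(3, 3)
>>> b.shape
(23, 3, 3, 23)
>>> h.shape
(3, 3)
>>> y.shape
(3, 3)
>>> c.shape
(7, 3)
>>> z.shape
(3, 3)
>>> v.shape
(23, 3)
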